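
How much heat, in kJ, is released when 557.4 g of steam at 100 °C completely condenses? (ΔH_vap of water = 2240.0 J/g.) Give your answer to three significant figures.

q = 1250 kJ

q = m × ΔH_vap = 557.4 × 2240.0 = 1249000 J = 1250 kJ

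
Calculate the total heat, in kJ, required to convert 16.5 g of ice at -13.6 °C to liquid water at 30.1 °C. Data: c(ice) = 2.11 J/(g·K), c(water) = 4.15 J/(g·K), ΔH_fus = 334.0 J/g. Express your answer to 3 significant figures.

q1 (heat ice -13.6→0.0 °C): 16.5 × 2.11 × 13.6 = 473 J
q2 (melt at 0 °C): 16.5 × 334.0 = 5511 J
q3 (heat water 0.0→30.1 °C): 16.5 × 4.15 × 30.1 = 2061 J
Total: 473 + 5511 + 2061 = 8045 J = 8.05 kJ

q = 8.05 kJ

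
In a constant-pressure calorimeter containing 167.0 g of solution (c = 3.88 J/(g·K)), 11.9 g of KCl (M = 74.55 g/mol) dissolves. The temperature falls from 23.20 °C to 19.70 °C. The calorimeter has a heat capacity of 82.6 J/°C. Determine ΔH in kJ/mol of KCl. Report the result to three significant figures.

ΔH = 16.0 kJ/mol

|ΔT| = |19.70 − 23.20| = 3.50 °C
|q_surr| = (167.0 × 3.88 + 82.6) × 3.50 = 730.56 × 3.50 = 2557 J
n(KCl) = 11.9 / 74.55 = 0.1596 mol
Temperature fell, so q_rxn = +|q_surr| = 2.557 kJ
ΔH = q_rxn / n = 16.02 kJ/mol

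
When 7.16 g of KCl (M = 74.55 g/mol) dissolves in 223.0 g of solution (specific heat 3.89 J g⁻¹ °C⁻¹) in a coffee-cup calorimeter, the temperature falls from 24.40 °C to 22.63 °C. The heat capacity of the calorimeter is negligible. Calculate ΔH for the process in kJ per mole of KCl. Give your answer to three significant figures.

ΔH = 16.0 kJ/mol

|ΔT| = |22.63 − 24.40| = 1.77 °C
|q_surr| = (223.0 × 3.89) × 1.77 = 867.47 × 1.77 = 1535 J
n(KCl) = 7.16 / 74.55 = 0.09604 mol
Temperature fell, so q_rxn = +|q_surr| = 1.535 kJ
ΔH = q_rxn / n = 15.98 kJ/mol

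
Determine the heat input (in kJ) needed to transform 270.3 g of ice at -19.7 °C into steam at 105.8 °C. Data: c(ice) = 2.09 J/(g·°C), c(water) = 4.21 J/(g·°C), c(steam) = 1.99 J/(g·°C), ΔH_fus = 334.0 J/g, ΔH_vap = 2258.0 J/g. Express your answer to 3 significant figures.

q = 829 kJ

q1 (heat ice -19.7→0.0 °C): 270.3 × 2.09 × 19.7 = 11129 J
q2 (melt at 0 °C): 270.3 × 334.0 = 90280 J
q3 (heat water 0.0→100.0 °C): 270.3 × 4.21 × 100.0 = 113796 J
q4 (vaporize at 100 °C): 270.3 × 2258.0 = 610337 J
q5 (heat steam 100.0→105.8 °C): 270.3 × 1.99 × 5.8 = 3120 J
Total: 11129 + 90280 + 113796 + 610337 + 3120 = 828662 J = 829 kJ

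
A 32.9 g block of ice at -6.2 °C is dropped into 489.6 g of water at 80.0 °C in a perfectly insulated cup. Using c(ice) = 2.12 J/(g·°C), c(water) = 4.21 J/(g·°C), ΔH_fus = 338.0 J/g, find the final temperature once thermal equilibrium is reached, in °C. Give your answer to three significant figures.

Heat to bring ice to 0 °C and melt it: q₁ = 32.9×2.12×6.2 + 32.9×338.0 = 11553 J
Heat the water can supply cooling to 0 °C: 489.6×4.21×80.0 = 164897 J > q₁, so all ice melts.
Energy balance: 489.6×4.21×(80.0 − T) = 11553 + 32.9×4.21×(T − 0)
2061.216(80.0 − T) = 11553 + 138.509 T
164897 − 11553 = 2199.725 T
T = 153344 / 2199.725 = 69.71 °C

T_f = 69.7 °C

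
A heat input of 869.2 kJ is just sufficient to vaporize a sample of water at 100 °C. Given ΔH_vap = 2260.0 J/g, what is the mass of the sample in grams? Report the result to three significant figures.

m = q / ΔH_vap = 869200 J / 2260.0 J/g = 385 g

m = 385 g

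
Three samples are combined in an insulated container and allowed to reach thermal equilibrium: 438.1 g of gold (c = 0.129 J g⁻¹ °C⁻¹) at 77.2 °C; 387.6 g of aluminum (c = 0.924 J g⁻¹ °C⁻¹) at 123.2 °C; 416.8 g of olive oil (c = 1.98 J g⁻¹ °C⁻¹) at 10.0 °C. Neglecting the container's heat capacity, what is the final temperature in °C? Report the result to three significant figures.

T_f = 45.8 °C

Σ mᵢcᵢ(T − Tᵢ) = 0  ⇒  T = Σ mᵢcᵢTᵢ / Σ mᵢcᵢ
Σ mᵢcᵢ = 438.1×0.129 + 387.6×0.924 + 416.8×1.98 = 1239.9213
Σ mᵢcᵢTᵢ = 56.5149×77.2 + 358.1424×123.2 + 825.264×10.0 = 56739
T = 56739 / 1239.9213 = 45.76 °C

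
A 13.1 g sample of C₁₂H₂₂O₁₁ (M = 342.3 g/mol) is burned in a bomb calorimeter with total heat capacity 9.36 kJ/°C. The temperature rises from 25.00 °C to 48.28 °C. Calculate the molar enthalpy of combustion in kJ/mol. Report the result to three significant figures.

ΔH = -5690 kJ/mol

ΔT = 48.28 − 25.00 = 23.28 °C
q_cal = C_cal × ΔT = 9.36 × 23.28 = 217.9008 kJ
n = 13.1 / 342.3 = 0.03827 mol
q_rxn = −q_cal = -217.9008 kJ
ΔH = -217.9008 / 0.03827 = -5694 kJ/mol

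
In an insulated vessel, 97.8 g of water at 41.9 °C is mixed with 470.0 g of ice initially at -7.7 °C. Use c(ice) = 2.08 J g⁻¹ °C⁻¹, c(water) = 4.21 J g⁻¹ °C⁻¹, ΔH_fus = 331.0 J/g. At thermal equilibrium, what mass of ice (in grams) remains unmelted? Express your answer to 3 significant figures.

Heat to warm all ice to 0 °C: 470.0×2.08×7.7 = 7527.5 J
Heat released by water cooling to 0 °C: 97.8×4.21×41.9 = 17252 J
17252 J < 7527.5 + 470.0×331.0 = 163097.5 J, so not all ice melts; final T = 0 °C.
Heat left for melting: 17252 − 7527.5 = 9724.5 J
Mass melted = 9724.5 / 331.0 = 29.38 g
Ice remaining = 470.0 − 29.38 = 440.62 g

m_ice remaining = 441 g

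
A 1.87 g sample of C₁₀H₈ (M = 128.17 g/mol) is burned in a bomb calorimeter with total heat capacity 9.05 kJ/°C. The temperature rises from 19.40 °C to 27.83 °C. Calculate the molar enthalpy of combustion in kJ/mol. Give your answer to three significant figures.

ΔT = 27.83 − 19.40 = 8.43 °C
q_cal = C_cal × ΔT = 9.05 × 8.43 = 76.2915 kJ
n = 1.87 / 128.17 = 0.01459 mol
q_rxn = −q_cal = -76.2915 kJ
ΔH = -76.2915 / 0.01459 = -5229 kJ/mol

ΔH = -5230 kJ/mol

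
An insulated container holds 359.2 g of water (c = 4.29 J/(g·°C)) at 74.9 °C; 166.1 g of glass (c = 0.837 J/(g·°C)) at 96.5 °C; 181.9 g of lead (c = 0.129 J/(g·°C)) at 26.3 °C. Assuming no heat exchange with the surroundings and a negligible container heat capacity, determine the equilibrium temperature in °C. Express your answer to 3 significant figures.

Σ mᵢcᵢ(T − Tᵢ) = 0  ⇒  T = Σ mᵢcᵢTᵢ / Σ mᵢcᵢ
Σ mᵢcᵢ = 359.2×4.29 + 166.1×0.837 + 181.9×0.129 = 1703.4588
Σ mᵢcᵢTᵢ = 1540.968×74.9 + 139.0257×96.5 + 23.4651×26.3 = 129450
T = 129450 / 1703.4588 = 75.99 °C

T_f = 76.0 °C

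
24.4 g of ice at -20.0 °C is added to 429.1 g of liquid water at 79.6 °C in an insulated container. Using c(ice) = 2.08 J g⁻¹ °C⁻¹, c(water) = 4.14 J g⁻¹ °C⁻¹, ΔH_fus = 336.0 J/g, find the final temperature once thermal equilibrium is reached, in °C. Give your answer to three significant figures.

T_f = 70.4 °C

Heat to bring ice to 0 °C and melt it: q₁ = 24.4×2.08×20.0 + 24.4×336.0 = 9213.4 J
Heat the water can supply cooling to 0 °C: 429.1×4.14×79.6 = 141407 J > q₁, so all ice melts.
Energy balance: 429.1×4.14×(79.6 − T) = 9213.4 + 24.4×4.14×(T − 0)
1776.474(79.6 − T) = 9213.4 + 101.016 T
141407 − 9213.4 = 1877.490 T
T = 132193.6 / 1877.490 = 70.41 °C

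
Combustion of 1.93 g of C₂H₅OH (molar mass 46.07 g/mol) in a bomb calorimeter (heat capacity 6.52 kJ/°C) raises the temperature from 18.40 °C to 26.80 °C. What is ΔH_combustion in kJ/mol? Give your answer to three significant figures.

ΔH = -1310 kJ/mol

ΔT = 26.80 − 18.40 = 8.40 °C
q_cal = C_cal × ΔT = 6.52 × 8.40 = 54.768 kJ
n = 1.93 / 46.07 = 0.04189 mol
q_rxn = −q_cal = -54.768 kJ
ΔH = -54.768 / 0.04189 = -1307 kJ/mol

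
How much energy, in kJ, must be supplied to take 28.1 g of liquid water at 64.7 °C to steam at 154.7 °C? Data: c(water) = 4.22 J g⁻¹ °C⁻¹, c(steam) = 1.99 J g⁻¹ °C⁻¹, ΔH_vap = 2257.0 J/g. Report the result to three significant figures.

q1 (heat water 64.7→100.0 °C): 28.1 × 4.22 × 35.3 = 4186 J
q2 (vaporize at 100 °C): 28.1 × 2257.0 = 63422 J
q3 (heat steam 100.0→154.7 °C): 28.1 × 1.99 × 54.7 = 3059 J
Total: 4186 + 63422 + 3059 = 70667 J = 70.7 kJ

q = 70.7 kJ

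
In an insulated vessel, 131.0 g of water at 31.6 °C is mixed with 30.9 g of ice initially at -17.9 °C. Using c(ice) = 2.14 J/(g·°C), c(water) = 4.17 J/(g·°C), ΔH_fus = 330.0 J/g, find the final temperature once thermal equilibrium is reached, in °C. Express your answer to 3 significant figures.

T_f = 8.71 °C

Heat to bring ice to 0 °C and melt it: q₁ = 30.9×2.14×17.9 + 30.9×330.0 = 11381 J
Heat the water can supply cooling to 0 °C: 131.0×4.17×31.6 = 17262.1 J > q₁, so all ice melts.
Energy balance: 131.0×4.17×(31.6 − T) = 11381 + 30.9×4.17×(T − 0)
546.27(31.6 − T) = 11381 + 128.853 T
17262.1 − 11381 = 675.123 T
T = 5881.1 / 675.123 = 8.711 °C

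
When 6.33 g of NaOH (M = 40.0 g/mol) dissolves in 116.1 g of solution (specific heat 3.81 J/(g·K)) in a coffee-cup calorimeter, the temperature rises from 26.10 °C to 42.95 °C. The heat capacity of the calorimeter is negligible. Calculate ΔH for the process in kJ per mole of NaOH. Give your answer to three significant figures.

ΔH = -47.1 kJ/mol

|ΔT| = |42.95 − 26.10| = 16.85 °C
|q_surr| = (116.1 × 3.81) × 16.85 = 442.341 × 16.85 = 7453 J
n(NaOH) = 6.33 / 40.0 = 0.1583 mol
Temperature rose, so q_rxn = −|q_surr| = -7.453 kJ
ΔH = q_rxn / n = -47.08 kJ/mol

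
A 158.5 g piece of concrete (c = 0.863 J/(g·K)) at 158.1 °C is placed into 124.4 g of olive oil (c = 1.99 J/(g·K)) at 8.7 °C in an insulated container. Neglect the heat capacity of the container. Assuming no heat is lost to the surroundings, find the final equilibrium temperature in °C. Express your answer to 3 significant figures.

Heat lost by concrete = heat gained by olive oil.
(158.5)(0.863)(158.1 − T) = (124.4)(1.99)(T − 8.7)
136.7855 (158.1 − T) = 247.556 (T − 8.7)
21626 − 136.7855 T = 247.556 T − 2153.7
23779.7 = 384.3415 T
T = 61.87 °C

T_f = 61.9 °C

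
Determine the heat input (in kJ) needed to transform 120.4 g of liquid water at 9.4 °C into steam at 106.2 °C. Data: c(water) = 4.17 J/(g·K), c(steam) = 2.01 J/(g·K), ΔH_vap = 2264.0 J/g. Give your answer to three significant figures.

q1 (heat water 9.4→100.0 °C): 120.4 × 4.17 × 90.6 = 45487 J
q2 (vaporize at 100 °C): 120.4 × 2264.0 = 272586 J
q3 (heat steam 100.0→106.2 °C): 120.4 × 2.01 × 6.2 = 1500 J
Total: 45487 + 272586 + 1500 = 319573 J = 320 kJ

q = 320 kJ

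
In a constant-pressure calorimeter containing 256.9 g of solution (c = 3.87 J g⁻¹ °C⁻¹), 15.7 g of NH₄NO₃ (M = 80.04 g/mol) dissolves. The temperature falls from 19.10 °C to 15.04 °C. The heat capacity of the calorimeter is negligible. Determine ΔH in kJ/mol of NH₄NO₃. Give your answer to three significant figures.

ΔH = 20.6 kJ/mol

|ΔT| = |15.04 − 19.10| = 4.06 °C
|q_surr| = (256.9 × 3.87) × 4.06 = 994.203 × 4.06 = 4036 J
n(NH₄NO₃) = 15.7 / 80.04 = 0.1962 mol
Temperature fell, so q_rxn = +|q_surr| = 4.036 kJ
ΔH = q_rxn / n = 20.57 kJ/mol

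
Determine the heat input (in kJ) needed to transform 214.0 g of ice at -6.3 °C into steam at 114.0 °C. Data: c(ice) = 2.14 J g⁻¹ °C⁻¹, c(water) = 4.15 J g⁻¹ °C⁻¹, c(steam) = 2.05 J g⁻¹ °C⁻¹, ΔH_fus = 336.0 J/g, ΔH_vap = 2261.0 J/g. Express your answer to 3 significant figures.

q = 654 kJ

q1 (heat ice -6.3→0.0 °C): 214.0 × 2.14 × 6.3 = 2885 J
q2 (melt at 0 °C): 214.0 × 336.0 = 71904 J
q3 (heat water 0.0→100.0 °C): 214.0 × 4.15 × 100.0 = 88810 J
q4 (vaporize at 100 °C): 214.0 × 2261.0 = 483854 J
q5 (heat steam 100.0→114.0 °C): 214.0 × 2.05 × 14.0 = 6142 J
Total: 2885 + 71904 + 88810 + 483854 + 6142 = 653595 J = 654 kJ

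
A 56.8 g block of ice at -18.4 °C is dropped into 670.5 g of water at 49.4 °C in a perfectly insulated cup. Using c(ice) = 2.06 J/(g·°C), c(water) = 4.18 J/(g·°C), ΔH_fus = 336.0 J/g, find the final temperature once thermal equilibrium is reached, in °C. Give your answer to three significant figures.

T_f = 38.6 °C

Heat to bring ice to 0 °C and melt it: q₁ = 56.8×2.06×18.4 + 56.8×336.0 = 21238 J
Heat the water can supply cooling to 0 °C: 670.5×4.18×49.4 = 138453 J > q₁, so all ice melts.
Energy balance: 670.5×4.18×(49.4 − T) = 21238 + 56.8×4.18×(T − 0)
2802.69(49.4 − T) = 21238 + 237.424 T
138453 − 21238 = 3040.114 T
T = 117215 / 3040.114 = 38.56 °C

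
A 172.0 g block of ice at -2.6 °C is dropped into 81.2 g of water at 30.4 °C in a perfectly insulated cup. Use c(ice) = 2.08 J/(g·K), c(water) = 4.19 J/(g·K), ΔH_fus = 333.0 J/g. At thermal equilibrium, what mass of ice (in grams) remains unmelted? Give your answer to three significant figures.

Heat to warm all ice to 0 °C: 172.0×2.08×2.6 = 930.18 J
Heat released by water cooling to 0 °C: 81.2×4.19×30.4 = 10343 J
10343 J < 930.18 + 172.0×333.0 = 58206.18 J, so not all ice melts; final T = 0 °C.
Heat left for melting: 10343 − 930.18 = 9412.82 J
Mass melted = 9412.82 / 333.0 = 28.27 g
Ice remaining = 172.0 − 28.27 = 143.73 g

m_ice remaining = 144 g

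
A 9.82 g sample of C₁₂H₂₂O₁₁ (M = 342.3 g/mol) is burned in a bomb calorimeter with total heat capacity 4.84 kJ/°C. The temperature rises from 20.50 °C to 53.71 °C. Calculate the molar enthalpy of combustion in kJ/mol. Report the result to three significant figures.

ΔH = -5600 kJ/mol

ΔT = 53.71 − 20.50 = 33.21 °C
q_cal = C_cal × ΔT = 4.84 × 33.21 = 160.7364 kJ
n = 9.82 / 342.3 = 0.02869 mol
q_rxn = −q_cal = -160.7364 kJ
ΔH = -160.7364 / 0.02869 = -5603 kJ/mol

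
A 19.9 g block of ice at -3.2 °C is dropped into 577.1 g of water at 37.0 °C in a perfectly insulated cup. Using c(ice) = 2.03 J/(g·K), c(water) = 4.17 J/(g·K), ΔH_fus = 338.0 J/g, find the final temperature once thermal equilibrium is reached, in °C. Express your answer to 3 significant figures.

T_f = 33.0 °C

Heat to bring ice to 0 °C and melt it: q₁ = 19.9×2.03×3.2 + 19.9×338.0 = 6855.5 J
Heat the water can supply cooling to 0 °C: 577.1×4.17×37.0 = 89040.8 J > q₁, so all ice melts.
Energy balance: 577.1×4.17×(37.0 − T) = 6855.5 + 19.9×4.17×(T − 0)
2406.507(37.0 − T) = 6855.5 + 82.983 T
89040.8 − 6855.5 = 2489.490 T
T = 82185.3 / 2489.490 = 33.01 °C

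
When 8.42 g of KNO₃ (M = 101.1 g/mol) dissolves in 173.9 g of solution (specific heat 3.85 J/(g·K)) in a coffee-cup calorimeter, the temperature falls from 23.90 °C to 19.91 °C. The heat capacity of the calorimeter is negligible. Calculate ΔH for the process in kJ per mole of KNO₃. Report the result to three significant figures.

|ΔT| = |19.91 − 23.90| = 3.99 °C
|q_surr| = (173.9 × 3.85) × 3.99 = 669.515 × 3.99 = 2671 J
n(KNO₃) = 8.42 / 101.1 = 0.08328 mol
Temperature fell, so q_rxn = +|q_surr| = 2.671 kJ
ΔH = q_rxn / n = 32.07 kJ/mol

ΔH = 32.1 kJ/mol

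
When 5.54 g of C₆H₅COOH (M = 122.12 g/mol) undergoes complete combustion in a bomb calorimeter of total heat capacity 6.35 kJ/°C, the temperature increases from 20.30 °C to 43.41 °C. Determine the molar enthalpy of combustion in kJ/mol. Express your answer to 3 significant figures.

ΔH = -3230 kJ/mol

ΔT = 43.41 − 20.30 = 23.11 °C
q_cal = C_cal × ΔT = 6.35 × 23.11 = 146.7485 kJ
n = 5.54 / 122.12 = 0.04537 mol
q_rxn = −q_cal = -146.7485 kJ
ΔH = -146.7485 / 0.04537 = -3234 kJ/mol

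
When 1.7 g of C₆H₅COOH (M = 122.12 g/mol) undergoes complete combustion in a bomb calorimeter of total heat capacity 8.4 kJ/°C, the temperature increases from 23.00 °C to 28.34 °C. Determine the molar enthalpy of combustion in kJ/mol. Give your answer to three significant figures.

ΔT = 28.34 − 23.00 = 5.34 °C
q_cal = C_cal × ΔT = 8.4 × 5.34 = 44.856 kJ
n = 1.7 / 122.12 = 0.01392 mol
q_rxn = −q_cal = -44.856 kJ
ΔH = -44.856 / 0.01392 = -3222 kJ/mol

ΔH = -3220 kJ/mol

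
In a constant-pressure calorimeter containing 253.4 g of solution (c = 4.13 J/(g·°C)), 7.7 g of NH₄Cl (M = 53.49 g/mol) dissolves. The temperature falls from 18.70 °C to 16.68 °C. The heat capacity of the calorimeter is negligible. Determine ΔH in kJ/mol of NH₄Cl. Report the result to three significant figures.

ΔH = 14.7 kJ/mol

|ΔT| = |16.68 − 18.70| = 2.02 °C
|q_surr| = (253.4 × 4.13) × 2.02 = 1046.542 × 2.02 = 2114 J
n(NH₄Cl) = 7.7 / 53.49 = 0.1440 mol
Temperature fell, so q_rxn = +|q_surr| = 2.114 kJ
ΔH = q_rxn / n = 14.68 kJ/mol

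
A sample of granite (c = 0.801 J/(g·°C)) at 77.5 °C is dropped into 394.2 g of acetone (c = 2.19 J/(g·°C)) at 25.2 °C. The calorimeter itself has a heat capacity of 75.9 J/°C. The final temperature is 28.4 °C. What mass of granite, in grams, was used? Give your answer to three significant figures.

q_gained = (394.2 × 2.19 + 75.9) × (28.4 − 25.2) = 3005 J
q_lost = m × 0.801 × (77.5 − 28.4) = 39.3291 m
m = 3005 / 39.3291 = 76.4 g

m = 76.4 g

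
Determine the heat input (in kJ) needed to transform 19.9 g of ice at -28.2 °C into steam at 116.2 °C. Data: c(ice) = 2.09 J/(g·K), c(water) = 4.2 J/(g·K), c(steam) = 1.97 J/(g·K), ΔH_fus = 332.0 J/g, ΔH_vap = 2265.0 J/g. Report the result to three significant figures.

q = 61.8 kJ

q1 (heat ice -28.2→0.0 °C): 19.9 × 2.09 × 28.2 = 1173 J
q2 (melt at 0 °C): 19.9 × 332.0 = 6607 J
q3 (heat water 0.0→100.0 °C): 19.9 × 4.2 × 100.0 = 8358 J
q4 (vaporize at 100 °C): 19.9 × 2265.0 = 45074 J
q5 (heat steam 100.0→116.2 °C): 19.9 × 1.97 × 16.2 = 635 J
Total: 1173 + 6607 + 8358 + 45074 + 635 = 61847 J = 61.8 kJ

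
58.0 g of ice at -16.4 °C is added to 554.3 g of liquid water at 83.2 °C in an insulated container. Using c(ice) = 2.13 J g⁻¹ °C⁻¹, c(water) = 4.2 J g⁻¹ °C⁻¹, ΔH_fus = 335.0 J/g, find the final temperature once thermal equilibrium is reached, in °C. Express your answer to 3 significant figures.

T_f = 67.0 °C

Heat to bring ice to 0 °C and melt it: q₁ = 58.0×2.13×16.4 + 58.0×335.0 = 21456 J
Heat the water can supply cooling to 0 °C: 554.3×4.2×83.2 = 193695 J > q₁, so all ice melts.
Energy balance: 554.3×4.2×(83.2 − T) = 21456 + 58.0×4.2×(T − 0)
2328.06(83.2 − T) = 21456 + 243.6 T
193695 − 21456 = 2571.66 T
T = 172239 / 2571.66 = 66.98 °C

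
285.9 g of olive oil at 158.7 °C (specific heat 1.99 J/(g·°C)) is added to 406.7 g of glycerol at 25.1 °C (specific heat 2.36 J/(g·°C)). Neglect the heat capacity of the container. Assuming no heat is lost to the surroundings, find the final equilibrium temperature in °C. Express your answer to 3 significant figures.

Heat lost by olive oil = heat gained by glycerol.
(285.9)(1.99)(158.7 − T) = (406.7)(2.36)(T − 25.1)
568.941 (158.7 − T) = 959.812 (T − 25.1)
90291 − 568.941 T = 959.812 T − 24091
114382 = 1528.753 T
T = 74.82 °C

T_f = 74.8 °C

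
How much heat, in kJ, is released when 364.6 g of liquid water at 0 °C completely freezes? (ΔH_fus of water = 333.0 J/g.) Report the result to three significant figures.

q = m × ΔH_fus = 364.6 × 333.0 = 121400 J = 121 kJ

q = 121 kJ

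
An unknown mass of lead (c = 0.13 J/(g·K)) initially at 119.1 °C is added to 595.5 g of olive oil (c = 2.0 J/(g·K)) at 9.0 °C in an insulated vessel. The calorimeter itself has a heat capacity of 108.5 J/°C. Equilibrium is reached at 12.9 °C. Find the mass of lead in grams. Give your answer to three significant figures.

m = 367 g

q_gained = (595.5 × 2.0 + 108.5) × (12.9 − 9.0) = 5068 J
q_lost = m × 0.13 × (119.1 − 12.9) = 13.806 m
m = 5068 / 13.806 = 367 g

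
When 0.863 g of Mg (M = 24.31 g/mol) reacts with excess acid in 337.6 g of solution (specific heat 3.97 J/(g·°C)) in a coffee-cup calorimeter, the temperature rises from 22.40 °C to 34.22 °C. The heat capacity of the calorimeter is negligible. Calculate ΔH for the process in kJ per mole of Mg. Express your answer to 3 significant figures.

|ΔT| = |34.22 − 22.40| = 11.82 °C
|q_surr| = (337.6 × 3.97) × 11.82 = 1340.272 × 11.82 = 15840 J
n(Mg) = 0.863 / 24.31 = 0.03550 mol
Temperature rose, so q_rxn = −|q_surr| = -15.84 kJ
ΔH = q_rxn / n = -446.2 kJ/mol

ΔH = -446 kJ/mol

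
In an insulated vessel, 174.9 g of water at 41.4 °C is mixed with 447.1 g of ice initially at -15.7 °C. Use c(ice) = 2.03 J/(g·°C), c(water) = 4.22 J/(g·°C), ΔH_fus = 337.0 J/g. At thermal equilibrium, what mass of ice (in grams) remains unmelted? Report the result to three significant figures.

m_ice remaining = 399 g

Heat to warm all ice to 0 °C: 447.1×2.03×15.7 = 14250 J
Heat released by water cooling to 0 °C: 174.9×4.22×41.4 = 30556 J
30556 J < 14250 + 447.1×337.0 = 164922.7 J, so not all ice melts; final T = 0 °C.
Heat left for melting: 30556 − 14250 = 16306 J
Mass melted = 16306 / 337.0 = 48.39 g
Ice remaining = 447.1 − 48.39 = 398.71 g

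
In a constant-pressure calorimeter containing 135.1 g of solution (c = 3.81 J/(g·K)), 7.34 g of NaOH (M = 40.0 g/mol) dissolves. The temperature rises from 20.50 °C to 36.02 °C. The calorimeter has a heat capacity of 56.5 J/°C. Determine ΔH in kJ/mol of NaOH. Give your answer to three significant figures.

ΔH = -48.3 kJ/mol

|ΔT| = |36.02 − 20.50| = 15.52 °C
|q_surr| = (135.1 × 3.81 + 56.5) × 15.52 = 571.231 × 15.52 = 8866 J
n(NaOH) = 7.34 / 40.0 = 0.1835 mol
Temperature rose, so q_rxn = −|q_surr| = -8.866 kJ
ΔH = q_rxn / n = -48.32 kJ/mol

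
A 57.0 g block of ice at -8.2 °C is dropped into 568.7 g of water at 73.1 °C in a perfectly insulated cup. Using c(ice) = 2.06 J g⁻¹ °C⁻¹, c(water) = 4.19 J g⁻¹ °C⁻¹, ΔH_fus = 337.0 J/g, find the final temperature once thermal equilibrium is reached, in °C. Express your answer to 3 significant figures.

Heat to bring ice to 0 °C and melt it: q₁ = 57.0×2.06×8.2 + 57.0×337.0 = 20172 J
Heat the water can supply cooling to 0 °C: 568.7×4.19×73.1 = 174187 J > q₁, so all ice melts.
Energy balance: 568.7×4.19×(73.1 − T) = 20172 + 57.0×4.19×(T − 0)
2382.853(73.1 − T) = 20172 + 238.83 T
174187 − 20172 = 2621.683 T
T = 154015 / 2621.683 = 58.747 °C

T_f = 58.7 °C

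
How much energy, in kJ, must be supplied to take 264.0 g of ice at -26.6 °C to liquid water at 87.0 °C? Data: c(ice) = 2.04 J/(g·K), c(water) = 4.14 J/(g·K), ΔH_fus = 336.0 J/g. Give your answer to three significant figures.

q = 198 kJ

q1 (heat ice -26.6→0.0 °C): 264.0 × 2.04 × 26.6 = 14326 J
q2 (melt at 0 °C): 264.0 × 336.0 = 88704 J
q3 (heat water 0.0→87.0 °C): 264.0 × 4.14 × 87.0 = 95088 J
Total: 14326 + 88704 + 95088 = 198118 J = 198 kJ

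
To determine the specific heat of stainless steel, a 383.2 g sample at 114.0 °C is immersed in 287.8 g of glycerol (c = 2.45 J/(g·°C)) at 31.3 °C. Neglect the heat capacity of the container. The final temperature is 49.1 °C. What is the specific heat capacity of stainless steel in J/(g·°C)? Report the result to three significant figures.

q_gained = (287.8 × 2.45) × (49.1 − 31.3) = 12550 J
q_lost = 383.2 × c × (114.0 − 49.1) = 24869.68 c
Set equal: c = 12550 / 24869.68 = 0.505 J/(g·°C)

c = 0.505 J/(g·°C)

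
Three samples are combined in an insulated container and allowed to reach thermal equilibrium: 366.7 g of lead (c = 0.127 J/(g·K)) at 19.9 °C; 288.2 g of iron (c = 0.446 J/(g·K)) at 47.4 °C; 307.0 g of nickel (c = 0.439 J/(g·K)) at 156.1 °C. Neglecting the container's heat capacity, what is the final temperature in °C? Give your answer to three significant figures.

Σ mᵢcᵢ(T − Tᵢ) = 0  ⇒  T = Σ mᵢcᵢTᵢ / Σ mᵢcᵢ
Σ mᵢcᵢ = 366.7×0.127 + 288.2×0.446 + 307.0×0.439 = 309.8811
Σ mᵢcᵢTᵢ = 46.5709×19.9 + 128.5372×47.4 + 134.773×156.1 = 28057
T = 28057 / 309.8811 = 90.54 °C

T_f = 90.5 °C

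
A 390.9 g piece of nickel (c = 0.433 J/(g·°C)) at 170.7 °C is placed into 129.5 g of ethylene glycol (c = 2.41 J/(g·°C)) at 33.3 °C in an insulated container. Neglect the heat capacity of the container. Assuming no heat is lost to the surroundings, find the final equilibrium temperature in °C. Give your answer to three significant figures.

T_f = 81.6 °C

Heat lost by nickel = heat gained by ethylene glycol.
(390.9)(0.433)(170.7 − T) = (129.5)(2.41)(T − 33.3)
169.2597 (170.7 − T) = 312.095 (T − 33.3)
28893 − 169.2597 T = 312.095 T − 10393
39286 = 481.3547 T
T = 81.62 °C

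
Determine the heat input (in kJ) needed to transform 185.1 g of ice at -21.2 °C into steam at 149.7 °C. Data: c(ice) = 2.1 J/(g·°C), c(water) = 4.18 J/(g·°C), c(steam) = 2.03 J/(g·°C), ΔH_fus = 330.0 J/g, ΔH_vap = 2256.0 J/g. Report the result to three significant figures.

q = 583 kJ

q1 (heat ice -21.2→0.0 °C): 185.1 × 2.1 × 21.2 = 8241 J
q2 (melt at 0 °C): 185.1 × 330.0 = 61083 J
q3 (heat water 0.0→100.0 °C): 185.1 × 4.18 × 100.0 = 77372 J
q4 (vaporize at 100 °C): 185.1 × 2256.0 = 417586 J
q5 (heat steam 100.0→149.7 °C): 185.1 × 2.03 × 49.7 = 18675 J
Total: 8241 + 61083 + 77372 + 417586 + 18675 = 582957 J = 583 kJ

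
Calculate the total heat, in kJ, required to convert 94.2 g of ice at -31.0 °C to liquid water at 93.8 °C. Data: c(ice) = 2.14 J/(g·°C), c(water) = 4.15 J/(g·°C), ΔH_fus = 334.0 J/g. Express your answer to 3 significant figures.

q = 74.4 kJ

q1 (heat ice -31.0→0.0 °C): 94.2 × 2.14 × 31.0 = 6249 J
q2 (melt at 0 °C): 94.2 × 334.0 = 31463 J
q3 (heat water 0.0→93.8 °C): 94.2 × 4.15 × 93.8 = 36669 J
Total: 6249 + 31463 + 36669 = 74381 J = 74.4 kJ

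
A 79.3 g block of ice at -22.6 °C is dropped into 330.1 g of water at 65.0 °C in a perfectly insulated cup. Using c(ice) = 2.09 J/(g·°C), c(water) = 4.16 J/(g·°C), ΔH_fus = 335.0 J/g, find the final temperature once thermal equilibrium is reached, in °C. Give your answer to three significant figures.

T_f = 34.6 °C

Heat to bring ice to 0 °C and melt it: q₁ = 79.3×2.09×22.6 + 79.3×335.0 = 30311 J
Heat the water can supply cooling to 0 °C: 330.1×4.16×65.0 = 89259.0 J > q₁, so all ice melts.
Energy balance: 330.1×4.16×(65.0 − T) = 30311 + 79.3×4.16×(T − 0)
1373.216(65.0 − T) = 30311 + 329.888 T
89259.0 − 30311 = 1703.104 T
T = 58948.0 / 1703.104 = 34.61 °C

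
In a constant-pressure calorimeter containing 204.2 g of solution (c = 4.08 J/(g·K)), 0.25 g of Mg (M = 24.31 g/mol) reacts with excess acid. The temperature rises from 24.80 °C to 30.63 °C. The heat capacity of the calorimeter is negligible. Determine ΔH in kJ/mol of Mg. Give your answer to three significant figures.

|ΔT| = |30.63 − 24.80| = 5.83 °C
|q_surr| = (204.2 × 4.08) × 5.83 = 833.136 × 5.83 = 4857 J
n(Mg) = 0.25 / 24.31 = 0.01028 mol
Temperature rose, so q_rxn = −|q_surr| = -4.857 kJ
ΔH = q_rxn / n = -472.47 kJ/mol

ΔH = -472 kJ/mol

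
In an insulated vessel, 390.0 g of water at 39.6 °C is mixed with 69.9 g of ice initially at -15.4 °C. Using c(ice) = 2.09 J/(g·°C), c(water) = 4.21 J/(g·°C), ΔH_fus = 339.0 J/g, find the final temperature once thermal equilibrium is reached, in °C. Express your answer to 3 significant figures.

T_f = 20.2 °C

Heat to bring ice to 0 °C and melt it: q₁ = 69.9×2.09×15.4 + 69.9×339.0 = 25946 J
Heat the water can supply cooling to 0 °C: 390.0×4.21×39.6 = 65019.2 J > q₁, so all ice melts.
Energy balance: 390.0×4.21×(39.6 − T) = 25946 + 69.9×4.21×(T − 0)
1641.9(39.6 − T) = 25946 + 294.279 T
65019.2 − 25946 = 1936.179 T
T = 39073.2 / 1936.179 = 20.18 °C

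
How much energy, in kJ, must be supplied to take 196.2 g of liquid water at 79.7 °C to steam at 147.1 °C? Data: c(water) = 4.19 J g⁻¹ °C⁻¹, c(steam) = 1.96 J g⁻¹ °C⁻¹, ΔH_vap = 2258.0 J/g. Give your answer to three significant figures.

q = 478 kJ

q1 (heat water 79.7→100.0 °C): 196.2 × 4.19 × 20.3 = 16688 J
q2 (vaporize at 100 °C): 196.2 × 2258.0 = 443020 J
q3 (heat steam 100.0→147.1 °C): 196.2 × 1.96 × 47.1 = 18112 J
Total: 16688 + 443020 + 18112 = 477820 J = 478 kJ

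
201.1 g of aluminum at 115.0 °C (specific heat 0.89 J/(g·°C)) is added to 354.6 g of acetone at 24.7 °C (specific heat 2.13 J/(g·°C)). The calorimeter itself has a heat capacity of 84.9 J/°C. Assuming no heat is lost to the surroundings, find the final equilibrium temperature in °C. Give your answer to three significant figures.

Heat lost by aluminum = heat gained by acetone + calorimeter.
(201.1)(0.89)(115.0 − T) = [(354.6)(2.13) + 84.9](T − 24.7)
178.979 (115.0 − T) = 840.198 (T − 24.7)
20583 − 178.979 T = 840.198 T − 20753
41336 = 1019.177 T
T = 40.56 °C

T_f = 40.6 °C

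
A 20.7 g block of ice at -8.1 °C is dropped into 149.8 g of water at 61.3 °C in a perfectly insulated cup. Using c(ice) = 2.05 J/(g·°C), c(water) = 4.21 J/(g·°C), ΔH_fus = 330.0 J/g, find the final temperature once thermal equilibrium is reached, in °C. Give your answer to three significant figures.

T_f = 43.9 °C

Heat to bring ice to 0 °C and melt it: q₁ = 20.7×2.05×8.1 + 20.7×330.0 = 7174.7 J
Heat the water can supply cooling to 0 °C: 149.8×4.21×61.3 = 38659.3 J > q₁, so all ice melts.
Energy balance: 149.8×4.21×(61.3 − T) = 7174.7 + 20.7×4.21×(T − 0)
630.658(61.3 − T) = 7174.7 + 87.147 T
38659.3 − 7174.7 = 717.805 T
T = 31484.6 / 717.805 = 43.86 °C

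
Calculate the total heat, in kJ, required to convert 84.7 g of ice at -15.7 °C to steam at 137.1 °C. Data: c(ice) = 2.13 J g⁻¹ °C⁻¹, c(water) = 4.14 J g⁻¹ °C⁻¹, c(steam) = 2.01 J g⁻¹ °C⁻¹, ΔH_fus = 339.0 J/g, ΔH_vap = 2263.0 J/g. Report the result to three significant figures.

q = 265 kJ

q1 (heat ice -15.7→0.0 °C): 84.7 × 2.13 × 15.7 = 2832 J
q2 (melt at 0 °C): 84.7 × 339.0 = 28713 J
q3 (heat water 0.0→100.0 °C): 84.7 × 4.14 × 100.0 = 35066 J
q4 (vaporize at 100 °C): 84.7 × 2263.0 = 191676 J
q5 (heat steam 100.0→137.1 °C): 84.7 × 2.01 × 37.1 = 6316 J
Total: 2832 + 28713 + 35066 + 191676 + 6316 = 264603 J = 265 kJ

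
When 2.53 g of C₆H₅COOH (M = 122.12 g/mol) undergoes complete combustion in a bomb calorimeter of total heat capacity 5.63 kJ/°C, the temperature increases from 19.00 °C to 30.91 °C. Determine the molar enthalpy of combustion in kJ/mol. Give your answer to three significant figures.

ΔH = -3240 kJ/mol

ΔT = 30.91 − 19.00 = 11.91 °C
q_cal = C_cal × ΔT = 5.63 × 11.91 = 67.0533 kJ
n = 2.53 / 122.12 = 0.02072 mol
q_rxn = −q_cal = -67.0533 kJ
ΔH = -67.0533 / 0.02072 = -3236 kJ/mol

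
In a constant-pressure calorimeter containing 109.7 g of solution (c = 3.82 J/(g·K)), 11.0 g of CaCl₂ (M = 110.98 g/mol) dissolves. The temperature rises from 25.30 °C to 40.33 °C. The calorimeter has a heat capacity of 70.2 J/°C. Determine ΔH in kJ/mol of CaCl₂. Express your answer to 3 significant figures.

|ΔT| = |40.33 − 25.30| = 15.03 °C
|q_surr| = (109.7 × 3.82 + 70.2) × 15.03 = 489.254 × 15.03 = 7353 J
n(CaCl₂) = 11.0 / 110.98 = 0.09912 mol
Temperature rose, so q_rxn = −|q_surr| = -7.353 kJ
ΔH = q_rxn / n = -74.18 kJ/mol

ΔH = -74.2 kJ/mol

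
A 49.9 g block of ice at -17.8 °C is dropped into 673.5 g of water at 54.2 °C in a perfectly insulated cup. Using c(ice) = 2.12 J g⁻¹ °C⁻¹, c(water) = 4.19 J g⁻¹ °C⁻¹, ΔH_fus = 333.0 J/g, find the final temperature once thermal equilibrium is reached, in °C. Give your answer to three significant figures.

T_f = 44.4 °C

Heat to bring ice to 0 °C and melt it: q₁ = 49.9×2.12×17.8 + 49.9×333.0 = 18500 J
Heat the water can supply cooling to 0 °C: 673.5×4.19×54.2 = 152951 J > q₁, so all ice melts.
Energy balance: 673.5×4.19×(54.2 − T) = 18500 + 49.9×4.19×(T − 0)
2821.965(54.2 − T) = 18500 + 209.081 T
152951 − 18500 = 3031.046 T
T = 134451 / 3031.046 = 44.36 °C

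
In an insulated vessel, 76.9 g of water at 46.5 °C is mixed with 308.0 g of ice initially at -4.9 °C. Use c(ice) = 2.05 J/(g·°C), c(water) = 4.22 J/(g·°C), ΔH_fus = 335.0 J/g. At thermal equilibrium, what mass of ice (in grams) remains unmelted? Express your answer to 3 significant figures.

Heat to warm all ice to 0 °C: 308.0×2.05×4.9 = 3093.9 J
Heat released by water cooling to 0 °C: 76.9×4.22×46.5 = 15090 J
15090 J < 3093.9 + 308.0×335.0 = 106273.9 J, so not all ice melts; final T = 0 °C.
Heat left for melting: 15090 − 3093.9 = 11996.1 J
Mass melted = 11996.1 / 335.0 = 35.81 g
Ice remaining = 308.0 − 35.81 = 272.19 g

m_ice remaining = 272 g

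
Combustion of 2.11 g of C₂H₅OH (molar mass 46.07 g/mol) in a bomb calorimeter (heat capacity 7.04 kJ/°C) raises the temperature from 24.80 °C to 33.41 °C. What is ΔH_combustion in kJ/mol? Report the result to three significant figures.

ΔH = -1320 kJ/mol

ΔT = 33.41 − 24.80 = 8.61 °C
q_cal = C_cal × ΔT = 7.04 × 8.61 = 60.6144 kJ
n = 2.11 / 46.07 = 0.04580 mol
q_rxn = −q_cal = -60.6144 kJ
ΔH = -60.6144 / 0.04580 = -1323 kJ/mol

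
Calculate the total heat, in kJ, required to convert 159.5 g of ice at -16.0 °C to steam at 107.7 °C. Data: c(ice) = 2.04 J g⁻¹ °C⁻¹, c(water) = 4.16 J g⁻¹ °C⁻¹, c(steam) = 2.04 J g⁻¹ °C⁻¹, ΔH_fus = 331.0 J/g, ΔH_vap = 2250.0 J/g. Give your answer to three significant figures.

q1 (heat ice -16.0→0.0 °C): 159.5 × 2.04 × 16.0 = 5206 J
q2 (melt at 0 °C): 159.5 × 331.0 = 52795 J
q3 (heat water 0.0→100.0 °C): 159.5 × 4.16 × 100.0 = 66352 J
q4 (vaporize at 100 °C): 159.5 × 2250.0 = 358875 J
q5 (heat steam 100.0→107.7 °C): 159.5 × 2.04 × 7.7 = 2505 J
Total: 5206 + 52795 + 66352 + 358875 + 2505 = 485733 J = 486 kJ

q = 486 kJ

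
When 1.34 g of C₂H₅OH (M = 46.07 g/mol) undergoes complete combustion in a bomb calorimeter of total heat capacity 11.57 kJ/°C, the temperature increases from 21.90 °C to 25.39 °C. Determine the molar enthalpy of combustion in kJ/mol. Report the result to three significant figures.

ΔH = -1390 kJ/mol

ΔT = 25.39 − 21.90 = 3.49 °C
q_cal = C_cal × ΔT = 11.57 × 3.49 = 40.3793 kJ
n = 1.34 / 46.07 = 0.02909 mol
q_rxn = −q_cal = -40.3793 kJ
ΔH = -40.3793 / 0.02909 = -1388 kJ/mol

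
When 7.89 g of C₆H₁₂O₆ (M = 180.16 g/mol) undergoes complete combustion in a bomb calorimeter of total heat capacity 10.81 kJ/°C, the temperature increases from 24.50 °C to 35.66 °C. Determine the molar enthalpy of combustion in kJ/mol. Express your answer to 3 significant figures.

ΔH = -2750 kJ/mol

ΔT = 35.66 − 24.50 = 11.16 °C
q_cal = C_cal × ΔT = 10.81 × 11.16 = 120.6396 kJ
n = 7.89 / 180.16 = 0.04379 mol
q_rxn = −q_cal = -120.6396 kJ
ΔH = -120.6396 / 0.04379 = -2754.96 kJ/mol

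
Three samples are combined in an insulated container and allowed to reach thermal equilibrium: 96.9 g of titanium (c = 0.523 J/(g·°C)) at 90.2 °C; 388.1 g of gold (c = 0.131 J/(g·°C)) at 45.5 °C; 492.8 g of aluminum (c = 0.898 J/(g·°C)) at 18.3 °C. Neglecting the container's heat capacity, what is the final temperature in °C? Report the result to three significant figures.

Σ mᵢcᵢ(T − Tᵢ) = 0  ⇒  T = Σ mᵢcᵢTᵢ / Σ mᵢcᵢ
Σ mᵢcᵢ = 96.9×0.523 + 388.1×0.131 + 492.8×0.898 = 544.0542
Σ mᵢcᵢTᵢ = 50.6787×90.2 + 50.8411×45.5 + 442.5344×18.3 = 14983
T = 14983 / 544.0542 = 27.54 °C

T_f = 27.5 °C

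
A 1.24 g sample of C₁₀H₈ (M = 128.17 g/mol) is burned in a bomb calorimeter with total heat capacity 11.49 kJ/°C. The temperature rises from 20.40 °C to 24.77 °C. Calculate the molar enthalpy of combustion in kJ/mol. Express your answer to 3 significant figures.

ΔT = 24.77 − 20.40 = 4.37 °C
q_cal = C_cal × ΔT = 11.49 × 4.37 = 50.2113 kJ
n = 1.24 / 128.17 = 0.009675 mol
q_rxn = −q_cal = -50.2113 kJ
ΔH = -50.2113 / 0.009675 = -5190 kJ/mol

ΔH = -5190 kJ/mol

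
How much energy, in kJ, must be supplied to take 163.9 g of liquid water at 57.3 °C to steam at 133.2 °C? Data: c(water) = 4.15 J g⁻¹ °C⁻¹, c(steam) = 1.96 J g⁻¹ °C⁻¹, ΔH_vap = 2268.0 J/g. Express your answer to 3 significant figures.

q1 (heat water 57.3→100.0 °C): 163.9 × 4.15 × 42.7 = 29044 J
q2 (vaporize at 100 °C): 163.9 × 2268.0 = 371725 J
q3 (heat steam 100.0→133.2 °C): 163.9 × 1.96 × 33.2 = 10665 J
Total: 29044 + 371725 + 10665 = 411434 J = 411 kJ

q = 411 kJ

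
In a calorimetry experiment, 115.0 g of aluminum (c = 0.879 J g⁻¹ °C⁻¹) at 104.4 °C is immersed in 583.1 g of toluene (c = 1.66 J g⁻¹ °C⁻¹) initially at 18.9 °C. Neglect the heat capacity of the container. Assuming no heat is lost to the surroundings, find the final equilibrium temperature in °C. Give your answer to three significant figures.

T_f = 27.0 °C

Heat lost by aluminum = heat gained by toluene.
(115.0)(0.879)(104.4 − T) = (583.1)(1.66)(T − 18.9)
101.085 (104.4 − T) = 967.946 (T − 18.9)
10553 − 101.085 T = 967.946 T − 18294
28847 = 1069.031 T
T = 26.98 °C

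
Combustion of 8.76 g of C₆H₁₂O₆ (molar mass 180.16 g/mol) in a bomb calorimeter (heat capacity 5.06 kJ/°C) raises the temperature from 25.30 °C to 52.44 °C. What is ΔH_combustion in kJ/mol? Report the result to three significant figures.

ΔH = -2820 kJ/mol

ΔT = 52.44 − 25.30 = 27.14 °C
q_cal = C_cal × ΔT = 5.06 × 27.14 = 137.3284 kJ
n = 8.76 / 180.16 = 0.04862 mol
q_rxn = −q_cal = -137.3284 kJ
ΔH = -137.3284 / 0.04862 = -2824.5 kJ/mol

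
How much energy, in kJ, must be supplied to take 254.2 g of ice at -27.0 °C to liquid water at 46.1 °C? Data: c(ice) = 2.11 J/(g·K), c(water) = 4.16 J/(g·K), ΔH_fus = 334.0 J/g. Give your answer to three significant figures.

q = 148 kJ

q1 (heat ice -27.0→0.0 °C): 254.2 × 2.11 × 27.0 = 14482 J
q2 (melt at 0 °C): 254.2 × 334.0 = 84903 J
q3 (heat water 0.0→46.1 °C): 254.2 × 4.16 × 46.1 = 48749 J
Total: 14482 + 84903 + 48749 = 148134 J = 148 kJ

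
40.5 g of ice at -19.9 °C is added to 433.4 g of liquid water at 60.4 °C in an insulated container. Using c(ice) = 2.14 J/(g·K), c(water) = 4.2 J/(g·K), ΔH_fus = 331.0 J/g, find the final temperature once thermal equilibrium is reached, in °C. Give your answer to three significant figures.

Heat to bring ice to 0 °C and melt it: q₁ = 40.5×2.14×19.9 + 40.5×331.0 = 15130 J
Heat the water can supply cooling to 0 °C: 433.4×4.2×60.4 = 109945 J > q₁, so all ice melts.
Energy balance: 433.4×4.2×(60.4 − T) = 15130 + 40.5×4.2×(T − 0)
1820.28(60.4 − T) = 15130 + 170.1 T
109945 − 15130 = 1990.38 T
T = 94815 / 1990.38 = 47.64 °C

T_f = 47.6 °C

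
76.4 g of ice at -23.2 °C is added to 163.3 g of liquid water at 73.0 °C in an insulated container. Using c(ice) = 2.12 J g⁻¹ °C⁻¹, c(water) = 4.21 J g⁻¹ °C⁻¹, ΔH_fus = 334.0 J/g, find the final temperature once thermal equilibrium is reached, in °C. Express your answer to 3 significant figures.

T_f = 20.7 °C

Heat to bring ice to 0 °C and melt it: q₁ = 76.4×2.12×23.2 + 76.4×334.0 = 29275 J
Heat the water can supply cooling to 0 °C: 163.3×4.21×73.0 = 50187.0 J > q₁, so all ice melts.
Energy balance: 163.3×4.21×(73.0 − T) = 29275 + 76.4×4.21×(T − 0)
687.493(73.0 − T) = 29275 + 321.644 T
50187.0 − 29275 = 1009.137 T
T = 20912.0 / 1009.137 = 20.72 °C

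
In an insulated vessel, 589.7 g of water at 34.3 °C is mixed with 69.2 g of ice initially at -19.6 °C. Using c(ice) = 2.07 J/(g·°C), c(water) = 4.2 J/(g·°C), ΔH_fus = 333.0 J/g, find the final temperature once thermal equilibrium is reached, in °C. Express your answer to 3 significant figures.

Heat to bring ice to 0 °C and melt it: q₁ = 69.2×2.07×19.6 + 69.2×333.0 = 25851 J
Heat the water can supply cooling to 0 °C: 589.7×4.2×34.3 = 84952.2 J > q₁, so all ice melts.
Energy balance: 589.7×4.2×(34.3 − T) = 25851 + 69.2×4.2×(T − 0)
2476.74(34.3 − T) = 25851 + 290.64 T
84952.2 − 25851 = 2767.38 T
T = 59101.2 / 2767.38 = 21.36 °C

T_f = 21.4 °C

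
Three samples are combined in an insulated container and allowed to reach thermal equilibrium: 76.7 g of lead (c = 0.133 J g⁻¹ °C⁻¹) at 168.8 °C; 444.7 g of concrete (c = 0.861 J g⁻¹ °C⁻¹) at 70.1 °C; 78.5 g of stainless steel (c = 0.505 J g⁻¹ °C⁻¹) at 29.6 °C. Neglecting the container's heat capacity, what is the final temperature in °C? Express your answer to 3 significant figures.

T_f = 68.7 °C

Σ mᵢcᵢ(T − Tᵢ) = 0  ⇒  T = Σ mᵢcᵢTᵢ / Σ mᵢcᵢ
Σ mᵢcᵢ = 76.7×0.133 + 444.7×0.861 + 78.5×0.505 = 432.7303
Σ mᵢcᵢTᵢ = 10.2011×168.8 + 382.8867×70.1 + 39.6425×29.6 = 29736
T = 29736 / 432.7303 = 68.72 °C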